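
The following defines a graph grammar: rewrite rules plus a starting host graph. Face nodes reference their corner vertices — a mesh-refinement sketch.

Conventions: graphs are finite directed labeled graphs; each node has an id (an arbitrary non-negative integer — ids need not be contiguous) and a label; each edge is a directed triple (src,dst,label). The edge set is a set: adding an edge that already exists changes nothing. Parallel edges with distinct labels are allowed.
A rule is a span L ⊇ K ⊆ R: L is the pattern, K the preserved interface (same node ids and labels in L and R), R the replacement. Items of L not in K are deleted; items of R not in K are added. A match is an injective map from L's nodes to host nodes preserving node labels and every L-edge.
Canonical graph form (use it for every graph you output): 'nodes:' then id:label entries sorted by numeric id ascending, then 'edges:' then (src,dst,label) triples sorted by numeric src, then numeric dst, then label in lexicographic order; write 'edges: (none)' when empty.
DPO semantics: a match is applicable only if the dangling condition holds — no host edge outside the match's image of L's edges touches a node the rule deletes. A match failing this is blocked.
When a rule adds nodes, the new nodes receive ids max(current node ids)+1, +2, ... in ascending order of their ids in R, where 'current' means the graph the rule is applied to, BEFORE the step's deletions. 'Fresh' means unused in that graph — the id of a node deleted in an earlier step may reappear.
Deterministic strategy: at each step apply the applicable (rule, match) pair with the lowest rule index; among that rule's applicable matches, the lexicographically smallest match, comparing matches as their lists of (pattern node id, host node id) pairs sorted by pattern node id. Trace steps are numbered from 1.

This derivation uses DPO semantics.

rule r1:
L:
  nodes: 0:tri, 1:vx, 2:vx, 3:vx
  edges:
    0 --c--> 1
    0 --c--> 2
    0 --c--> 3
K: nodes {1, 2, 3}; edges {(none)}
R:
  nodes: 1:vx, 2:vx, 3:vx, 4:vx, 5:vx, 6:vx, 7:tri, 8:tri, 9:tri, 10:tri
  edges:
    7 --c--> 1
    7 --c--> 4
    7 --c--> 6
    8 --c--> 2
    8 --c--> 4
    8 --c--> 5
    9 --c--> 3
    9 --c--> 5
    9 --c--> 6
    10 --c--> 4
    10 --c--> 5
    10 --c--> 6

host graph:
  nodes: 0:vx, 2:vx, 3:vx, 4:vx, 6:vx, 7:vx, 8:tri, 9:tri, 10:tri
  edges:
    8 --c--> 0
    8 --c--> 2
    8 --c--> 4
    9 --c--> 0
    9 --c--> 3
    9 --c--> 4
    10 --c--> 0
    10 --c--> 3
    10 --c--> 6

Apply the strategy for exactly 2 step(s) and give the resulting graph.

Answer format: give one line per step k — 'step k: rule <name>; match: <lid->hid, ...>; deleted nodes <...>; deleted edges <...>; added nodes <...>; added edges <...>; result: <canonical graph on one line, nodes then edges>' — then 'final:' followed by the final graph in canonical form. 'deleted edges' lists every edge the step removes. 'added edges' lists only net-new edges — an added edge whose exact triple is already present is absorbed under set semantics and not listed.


step 1: rule r1; match: 0->8, 1->0, 2->2, 3->4; deleted nodes 8; deleted edges (8,0,c); (8,2,c); (8,4,c); added nodes 11, 12, 13, 14, 15, 16, 17; added edges (14,0,c); (14,11,c); (14,13,c); (15,2,c); (15,11,c); (15,12,c); (16,4,c); (16,12,c); (16,13,c); (17,11,c); (17,12,c); (17,13,c); result: nodes: 0:vx, 2:vx, 3:vx, 4:vx, 6:vx, 7:vx, 9:tri, 10:tri, 11:vx, 12:vx, 13:vx, 14:tri, 15:tri, 16:tri, 17:tri edges: (9,0,c); (9,3,c); (9,4,c); (10,0,c); (10,3,c); (10,6,c); (14,0,c); (14,11,c); (14,13,c); (15,2,c); (15,11,c); (15,12,c); (16,4,c); (16,12,c); (16,13,c); (17,11,c); (17,12,c); (17,13,c)
step 2: rule r1; match: 0->9, 1->0, 2->3, 3->4; deleted nodes 9; deleted edges (9,0,c); (9,3,c); (9,4,c); added nodes 18, 19, 20, 21, 22, 23, 24; added edges (21,0,c); (21,18,c); (21,20,c); (22,3,c); (22,18,c); (22,19,c); (23,4,c); (23,19,c); (23,20,c); (24,18,c); (24,19,c); (24,20,c); result: nodes: 0:vx, 2:vx, 3:vx, 4:vx, 6:vx, 7:vx, 10:tri, 11:vx, 12:vx, 13:vx, 14:tri, 15:tri, 16:tri, 17:tri, 18:vx, 19:vx, 20:vx, 21:tri, 22:tri, 23:tri, 24:tri edges: (10,0,c); (10,3,c); (10,6,c); (14,0,c); (14,11,c); (14,13,c); (15,2,c); (15,11,c); (15,12,c); (16,4,c); (16,12,c); (16,13,c); (17,11,c); (17,12,c); (17,13,c); (21,0,c); (21,18,c); (21,20,c); (22,3,c); (22,18,c); (22,19,c); (23,4,c); (23,19,c); (23,20,c); (24,18,c); (24,19,c); (24,20,c)
final:
nodes: 0:vx, 2:vx, 3:vx, 4:vx, 6:vx, 7:vx, 10:tri, 11:vx, 12:vx, 13:vx, 14:tri, 15:tri, 16:tri, 17:tri, 18:vx, 19:vx, 20:vx, 21:tri, 22:tri, 23:tri, 24:tri
edges: (10,0,c); (10,3,c); (10,6,c); (14,0,c); (14,11,c); (14,13,c); (15,2,c); (15,11,c); (15,12,c); (16,4,c); (16,12,c); (16,13,c); (17,11,c); (17,12,c); (17,13,c); (21,0,c); (21,18,c); (21,20,c); (22,3,c); (22,18,c); (22,19,c); (23,4,c); (23,19,c); (23,20,c); (24,18,c); (24,19,c); (24,20,c)


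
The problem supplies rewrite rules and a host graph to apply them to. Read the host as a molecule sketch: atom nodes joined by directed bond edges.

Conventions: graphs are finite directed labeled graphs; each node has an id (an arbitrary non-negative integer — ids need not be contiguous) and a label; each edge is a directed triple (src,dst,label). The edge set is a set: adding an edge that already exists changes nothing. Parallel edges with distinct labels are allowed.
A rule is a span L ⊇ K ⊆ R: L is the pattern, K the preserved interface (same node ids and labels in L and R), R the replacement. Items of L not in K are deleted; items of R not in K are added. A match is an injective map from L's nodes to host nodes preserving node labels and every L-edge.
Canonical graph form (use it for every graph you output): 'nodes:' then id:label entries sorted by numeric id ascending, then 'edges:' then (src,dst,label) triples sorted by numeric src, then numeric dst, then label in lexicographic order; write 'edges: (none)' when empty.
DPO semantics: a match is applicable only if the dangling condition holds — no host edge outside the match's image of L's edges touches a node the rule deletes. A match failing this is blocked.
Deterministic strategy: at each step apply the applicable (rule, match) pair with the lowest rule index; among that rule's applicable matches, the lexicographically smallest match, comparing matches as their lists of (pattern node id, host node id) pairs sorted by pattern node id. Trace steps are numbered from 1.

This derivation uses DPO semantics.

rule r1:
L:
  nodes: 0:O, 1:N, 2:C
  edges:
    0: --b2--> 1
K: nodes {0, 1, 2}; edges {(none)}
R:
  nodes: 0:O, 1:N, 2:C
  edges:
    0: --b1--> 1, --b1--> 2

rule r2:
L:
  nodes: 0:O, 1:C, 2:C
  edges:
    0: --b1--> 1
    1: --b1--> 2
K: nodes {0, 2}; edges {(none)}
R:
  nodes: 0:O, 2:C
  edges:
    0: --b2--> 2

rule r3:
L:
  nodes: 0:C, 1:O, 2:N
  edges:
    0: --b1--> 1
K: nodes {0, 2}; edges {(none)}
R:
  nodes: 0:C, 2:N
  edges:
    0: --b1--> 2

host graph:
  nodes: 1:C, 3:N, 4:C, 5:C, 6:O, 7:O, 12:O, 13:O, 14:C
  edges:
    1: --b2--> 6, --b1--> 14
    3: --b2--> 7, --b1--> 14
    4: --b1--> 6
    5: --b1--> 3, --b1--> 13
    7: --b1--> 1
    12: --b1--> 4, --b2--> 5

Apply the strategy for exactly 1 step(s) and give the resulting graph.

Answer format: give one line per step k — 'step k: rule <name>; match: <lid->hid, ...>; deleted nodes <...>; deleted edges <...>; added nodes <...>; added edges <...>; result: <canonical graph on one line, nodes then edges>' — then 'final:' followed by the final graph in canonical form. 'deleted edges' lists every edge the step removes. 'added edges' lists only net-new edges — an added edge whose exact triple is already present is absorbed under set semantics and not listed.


step 1: rule r3; match: 0->5, 1->13, 2->3; deleted nodes 13; deleted edges (5,13,b1); added nodes (none); added edges (none); result: nodes: 1:C, 3:N, 4:C, 5:C, 6:O, 7:O, 12:O, 14:C edges: (1,6,b2); (1,14,b1); (3,7,b2); (3,14,b1); (4,6,b1); (5,3,b1); (7,1,b1); (12,4,b1); (12,5,b2)
final:
nodes: 1:C, 3:N, 4:C, 5:C, 6:O, 7:O, 12:O, 14:C
edges: (1,6,b2); (1,14,b1); (3,7,b2); (3,14,b1); (4,6,b1); (5,3,b1); (7,1,b1); (12,4,b1); (12,5,b2)


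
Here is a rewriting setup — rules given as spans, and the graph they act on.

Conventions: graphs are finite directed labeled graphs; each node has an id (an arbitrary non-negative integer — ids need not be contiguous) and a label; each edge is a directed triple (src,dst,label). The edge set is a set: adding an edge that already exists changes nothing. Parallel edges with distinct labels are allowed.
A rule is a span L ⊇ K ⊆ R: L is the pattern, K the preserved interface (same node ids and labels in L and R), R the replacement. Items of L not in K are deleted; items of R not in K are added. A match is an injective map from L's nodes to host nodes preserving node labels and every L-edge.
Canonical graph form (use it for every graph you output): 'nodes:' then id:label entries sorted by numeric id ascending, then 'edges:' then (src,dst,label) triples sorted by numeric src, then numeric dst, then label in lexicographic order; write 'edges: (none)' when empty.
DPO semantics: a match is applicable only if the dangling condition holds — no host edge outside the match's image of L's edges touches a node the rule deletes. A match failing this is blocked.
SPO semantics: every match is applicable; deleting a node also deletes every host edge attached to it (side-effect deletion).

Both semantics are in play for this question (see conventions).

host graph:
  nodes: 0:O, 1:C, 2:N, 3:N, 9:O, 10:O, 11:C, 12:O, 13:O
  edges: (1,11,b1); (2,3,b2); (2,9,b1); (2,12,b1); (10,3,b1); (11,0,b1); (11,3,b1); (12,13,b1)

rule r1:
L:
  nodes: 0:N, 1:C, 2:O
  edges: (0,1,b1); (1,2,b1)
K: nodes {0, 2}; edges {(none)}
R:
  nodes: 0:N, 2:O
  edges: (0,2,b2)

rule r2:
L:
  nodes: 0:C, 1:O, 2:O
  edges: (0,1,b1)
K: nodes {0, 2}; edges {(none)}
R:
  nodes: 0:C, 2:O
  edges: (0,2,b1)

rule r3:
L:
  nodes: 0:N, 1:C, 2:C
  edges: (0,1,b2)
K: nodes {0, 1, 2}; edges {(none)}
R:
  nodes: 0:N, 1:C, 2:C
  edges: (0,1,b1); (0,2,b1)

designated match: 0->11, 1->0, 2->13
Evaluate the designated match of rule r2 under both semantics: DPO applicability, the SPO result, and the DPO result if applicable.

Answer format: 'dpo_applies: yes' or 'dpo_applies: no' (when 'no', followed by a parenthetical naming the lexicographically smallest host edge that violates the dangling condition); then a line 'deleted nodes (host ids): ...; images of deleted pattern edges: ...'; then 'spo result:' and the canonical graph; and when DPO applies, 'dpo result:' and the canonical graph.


dpo_applies: yes
deleted nodes (host ids): 0; images of deleted pattern edges: (11,0,b1)
spo result:
nodes: 1:C, 2:N, 3:N, 9:O, 10:O, 11:C, 12:O, 13:O
edges: (1,11,b1); (2,3,b2); (2,9,b1); (2,12,b1); (10,3,b1); (11,3,b1); (11,13,b1); (12,13,b1)
dpo result:
nodes: 1:C, 2:N, 3:N, 9:O, 10:O, 11:C, 12:O, 13:O
edges: (1,11,b1); (2,3,b2); (2,9,b1); (2,12,b1); (10,3,b1); (11,3,b1); (11,13,b1); (12,13,b1)


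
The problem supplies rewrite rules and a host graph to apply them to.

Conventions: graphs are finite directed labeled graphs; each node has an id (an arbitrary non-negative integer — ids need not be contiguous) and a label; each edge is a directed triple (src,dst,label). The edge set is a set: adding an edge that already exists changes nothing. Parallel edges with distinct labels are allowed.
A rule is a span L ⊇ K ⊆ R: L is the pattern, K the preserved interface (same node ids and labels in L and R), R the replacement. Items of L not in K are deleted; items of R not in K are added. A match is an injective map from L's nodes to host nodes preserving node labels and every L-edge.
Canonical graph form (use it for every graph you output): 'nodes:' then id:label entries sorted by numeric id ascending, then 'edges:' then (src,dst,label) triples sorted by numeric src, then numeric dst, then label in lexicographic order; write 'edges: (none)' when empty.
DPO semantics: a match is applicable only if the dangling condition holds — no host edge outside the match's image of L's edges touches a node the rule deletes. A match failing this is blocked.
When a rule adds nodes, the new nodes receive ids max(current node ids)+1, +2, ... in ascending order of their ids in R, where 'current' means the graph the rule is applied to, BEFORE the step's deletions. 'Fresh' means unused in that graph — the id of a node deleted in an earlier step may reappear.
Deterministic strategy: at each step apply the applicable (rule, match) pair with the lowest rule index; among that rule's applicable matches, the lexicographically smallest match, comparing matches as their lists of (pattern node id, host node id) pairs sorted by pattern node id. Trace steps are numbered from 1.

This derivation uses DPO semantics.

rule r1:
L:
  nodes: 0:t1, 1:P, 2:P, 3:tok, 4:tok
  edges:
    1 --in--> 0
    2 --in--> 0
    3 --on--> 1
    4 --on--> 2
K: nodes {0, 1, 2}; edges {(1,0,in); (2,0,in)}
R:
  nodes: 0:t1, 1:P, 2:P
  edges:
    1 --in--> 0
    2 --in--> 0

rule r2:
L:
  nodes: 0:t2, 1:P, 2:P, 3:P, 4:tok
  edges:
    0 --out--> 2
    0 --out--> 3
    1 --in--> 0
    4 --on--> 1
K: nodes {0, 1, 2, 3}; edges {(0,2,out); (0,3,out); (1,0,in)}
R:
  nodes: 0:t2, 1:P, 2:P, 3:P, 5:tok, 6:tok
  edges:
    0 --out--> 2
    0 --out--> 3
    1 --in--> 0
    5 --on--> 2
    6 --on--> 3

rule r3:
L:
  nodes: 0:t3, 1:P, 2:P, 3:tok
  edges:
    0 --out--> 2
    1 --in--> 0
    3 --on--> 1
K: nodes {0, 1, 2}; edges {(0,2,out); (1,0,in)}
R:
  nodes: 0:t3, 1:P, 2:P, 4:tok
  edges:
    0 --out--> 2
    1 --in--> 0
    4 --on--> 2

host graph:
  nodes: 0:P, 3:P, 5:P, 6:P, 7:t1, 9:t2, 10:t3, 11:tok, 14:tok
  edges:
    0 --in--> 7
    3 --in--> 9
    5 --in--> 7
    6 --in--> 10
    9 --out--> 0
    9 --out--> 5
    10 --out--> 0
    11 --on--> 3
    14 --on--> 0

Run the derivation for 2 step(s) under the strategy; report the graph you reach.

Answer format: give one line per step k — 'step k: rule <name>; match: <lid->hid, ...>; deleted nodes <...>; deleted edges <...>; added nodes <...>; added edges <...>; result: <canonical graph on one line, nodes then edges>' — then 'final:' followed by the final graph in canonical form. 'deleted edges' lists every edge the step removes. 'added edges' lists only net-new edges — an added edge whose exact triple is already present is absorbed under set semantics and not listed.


step 1: rule r2; match: 0->9, 1->3, 2->0, 3->5, 4->11; deleted nodes 11; deleted edges (11,3,on); added nodes 15, 16; added edges (15,0,on); (16,5,on); result: nodes: 0:P, 3:P, 5:P, 6:P, 7:t1, 9:t2, 10:t3, 14:tok, 15:tok, 16:tok edges: (0,7,in); (3,9,in); (5,7,in); (6,10,in); (9,0,out); (9,5,out); (10,0,out); (14,0,on); (15,0,on); (16,5,on)
step 2: rule r1; match: 0->7, 1->0, 2->5, 3->14, 4->16; deleted nodes 14, 16; deleted edges (14,0,on); (16,5,on); added nodes (none); added edges (none); result: nodes: 0:P, 3:P, 5:P, 6:P, 7:t1, 9:t2, 10:t3, 15:tok edges: (0,7,in); (3,9,in); (5,7,in); (6,10,in); (9,0,out); (9,5,out); (10,0,out); (15,0,on)
final:
nodes: 0:P, 3:P, 5:P, 6:P, 7:t1, 9:t2, 10:t3, 15:tok
edges: (0,7,in); (3,9,in); (5,7,in); (6,10,in); (9,0,out); (9,5,out); (10,0,out); (15,0,on)


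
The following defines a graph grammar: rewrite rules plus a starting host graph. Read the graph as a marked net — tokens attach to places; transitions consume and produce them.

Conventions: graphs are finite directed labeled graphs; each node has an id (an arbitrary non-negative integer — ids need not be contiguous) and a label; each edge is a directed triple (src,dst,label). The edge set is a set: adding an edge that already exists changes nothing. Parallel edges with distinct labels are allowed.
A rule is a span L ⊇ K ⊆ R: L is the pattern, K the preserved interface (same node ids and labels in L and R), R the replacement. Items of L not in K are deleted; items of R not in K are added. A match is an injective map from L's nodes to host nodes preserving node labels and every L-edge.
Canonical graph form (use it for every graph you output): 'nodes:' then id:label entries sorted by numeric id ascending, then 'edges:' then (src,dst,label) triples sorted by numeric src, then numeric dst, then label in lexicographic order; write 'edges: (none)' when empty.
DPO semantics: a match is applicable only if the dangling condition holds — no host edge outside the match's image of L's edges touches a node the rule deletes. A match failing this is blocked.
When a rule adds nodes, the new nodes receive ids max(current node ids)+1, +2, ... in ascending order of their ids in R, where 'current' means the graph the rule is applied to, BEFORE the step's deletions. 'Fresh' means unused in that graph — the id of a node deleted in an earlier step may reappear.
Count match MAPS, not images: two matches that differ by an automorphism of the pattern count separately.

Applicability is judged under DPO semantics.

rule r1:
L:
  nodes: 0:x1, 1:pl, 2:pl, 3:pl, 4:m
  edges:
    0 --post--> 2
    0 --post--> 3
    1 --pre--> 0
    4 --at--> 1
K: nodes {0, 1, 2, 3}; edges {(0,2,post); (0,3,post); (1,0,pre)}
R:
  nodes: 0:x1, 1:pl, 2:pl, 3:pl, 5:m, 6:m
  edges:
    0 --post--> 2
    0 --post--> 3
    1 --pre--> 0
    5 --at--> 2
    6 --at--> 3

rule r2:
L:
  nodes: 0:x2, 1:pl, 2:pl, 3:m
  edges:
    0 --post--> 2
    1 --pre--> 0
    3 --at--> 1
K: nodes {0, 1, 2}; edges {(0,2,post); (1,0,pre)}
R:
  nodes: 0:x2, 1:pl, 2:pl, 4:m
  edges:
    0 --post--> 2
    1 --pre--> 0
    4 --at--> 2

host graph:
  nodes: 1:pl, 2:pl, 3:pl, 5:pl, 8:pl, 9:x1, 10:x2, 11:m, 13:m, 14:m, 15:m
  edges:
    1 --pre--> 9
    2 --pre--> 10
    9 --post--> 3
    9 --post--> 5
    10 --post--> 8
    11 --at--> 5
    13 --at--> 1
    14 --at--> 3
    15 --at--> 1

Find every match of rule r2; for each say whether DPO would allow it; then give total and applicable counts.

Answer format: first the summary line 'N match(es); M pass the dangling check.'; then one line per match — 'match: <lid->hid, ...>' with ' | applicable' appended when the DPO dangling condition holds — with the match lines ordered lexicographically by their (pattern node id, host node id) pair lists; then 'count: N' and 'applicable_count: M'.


0 match(es); 0 pass the dangling check.
count: 0
applicable_count: 0


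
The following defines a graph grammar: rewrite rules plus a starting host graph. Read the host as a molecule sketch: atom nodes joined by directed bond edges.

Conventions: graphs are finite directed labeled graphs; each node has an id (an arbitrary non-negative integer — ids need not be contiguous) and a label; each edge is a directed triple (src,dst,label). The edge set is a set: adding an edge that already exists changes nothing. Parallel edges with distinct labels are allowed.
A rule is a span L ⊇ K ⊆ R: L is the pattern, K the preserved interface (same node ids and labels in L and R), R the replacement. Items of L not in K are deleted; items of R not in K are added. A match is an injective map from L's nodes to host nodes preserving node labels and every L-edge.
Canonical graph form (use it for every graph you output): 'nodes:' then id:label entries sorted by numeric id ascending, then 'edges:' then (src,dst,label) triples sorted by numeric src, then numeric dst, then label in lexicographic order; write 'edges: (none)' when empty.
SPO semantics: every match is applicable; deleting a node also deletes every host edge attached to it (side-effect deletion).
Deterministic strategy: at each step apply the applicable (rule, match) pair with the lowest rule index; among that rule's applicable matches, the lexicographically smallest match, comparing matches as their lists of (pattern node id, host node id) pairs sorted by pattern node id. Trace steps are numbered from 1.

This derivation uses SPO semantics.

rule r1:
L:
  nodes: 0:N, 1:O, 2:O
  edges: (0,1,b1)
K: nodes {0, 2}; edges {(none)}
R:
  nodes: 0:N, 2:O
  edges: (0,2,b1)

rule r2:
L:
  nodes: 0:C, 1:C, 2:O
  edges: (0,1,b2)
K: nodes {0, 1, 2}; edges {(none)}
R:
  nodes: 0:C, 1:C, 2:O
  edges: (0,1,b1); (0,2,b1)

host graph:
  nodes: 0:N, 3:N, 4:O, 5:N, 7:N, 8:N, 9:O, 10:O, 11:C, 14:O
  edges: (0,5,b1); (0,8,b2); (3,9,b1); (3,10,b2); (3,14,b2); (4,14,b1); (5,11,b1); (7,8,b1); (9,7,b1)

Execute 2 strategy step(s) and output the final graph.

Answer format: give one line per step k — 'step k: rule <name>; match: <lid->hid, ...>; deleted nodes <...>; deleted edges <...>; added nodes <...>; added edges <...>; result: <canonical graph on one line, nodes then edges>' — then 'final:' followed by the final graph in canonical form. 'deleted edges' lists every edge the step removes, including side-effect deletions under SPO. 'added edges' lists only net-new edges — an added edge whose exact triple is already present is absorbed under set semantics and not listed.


step 1: rule r1; match: 0->3, 1->9, 2->4; deleted nodes 9; deleted edges (3,9,b1); (9,7,b1); added nodes (none); added edges (3,4,b1); result: nodes: 0:N, 3:N, 4:O, 5:N, 7:N, 8:N, 10:O, 11:C, 14:O edges: (0,5,b1); (0,8,b2); (3,4,b1); (3,10,b2); (3,14,b2); (4,14,b1); (5,11,b1); (7,8,b1)
step 2: rule r1; match: 0->3, 1->4, 2->10; deleted nodes 4; deleted edges (3,4,b1); (4,14,b1); added nodes (none); added edges (3,10,b1); result: nodes: 0:N, 3:N, 5:N, 7:N, 8:N, 10:O, 11:C, 14:O edges: (0,5,b1); (0,8,b2); (3,10,b1); (3,10,b2); (3,14,b2); (5,11,b1); (7,8,b1)
final:
nodes: 0:N, 3:N, 5:N, 7:N, 8:N, 10:O, 11:C, 14:O
edges: (0,5,b1); (0,8,b2); (3,10,b1); (3,10,b2); (3,14,b2); (5,11,b1); (7,8,b1)


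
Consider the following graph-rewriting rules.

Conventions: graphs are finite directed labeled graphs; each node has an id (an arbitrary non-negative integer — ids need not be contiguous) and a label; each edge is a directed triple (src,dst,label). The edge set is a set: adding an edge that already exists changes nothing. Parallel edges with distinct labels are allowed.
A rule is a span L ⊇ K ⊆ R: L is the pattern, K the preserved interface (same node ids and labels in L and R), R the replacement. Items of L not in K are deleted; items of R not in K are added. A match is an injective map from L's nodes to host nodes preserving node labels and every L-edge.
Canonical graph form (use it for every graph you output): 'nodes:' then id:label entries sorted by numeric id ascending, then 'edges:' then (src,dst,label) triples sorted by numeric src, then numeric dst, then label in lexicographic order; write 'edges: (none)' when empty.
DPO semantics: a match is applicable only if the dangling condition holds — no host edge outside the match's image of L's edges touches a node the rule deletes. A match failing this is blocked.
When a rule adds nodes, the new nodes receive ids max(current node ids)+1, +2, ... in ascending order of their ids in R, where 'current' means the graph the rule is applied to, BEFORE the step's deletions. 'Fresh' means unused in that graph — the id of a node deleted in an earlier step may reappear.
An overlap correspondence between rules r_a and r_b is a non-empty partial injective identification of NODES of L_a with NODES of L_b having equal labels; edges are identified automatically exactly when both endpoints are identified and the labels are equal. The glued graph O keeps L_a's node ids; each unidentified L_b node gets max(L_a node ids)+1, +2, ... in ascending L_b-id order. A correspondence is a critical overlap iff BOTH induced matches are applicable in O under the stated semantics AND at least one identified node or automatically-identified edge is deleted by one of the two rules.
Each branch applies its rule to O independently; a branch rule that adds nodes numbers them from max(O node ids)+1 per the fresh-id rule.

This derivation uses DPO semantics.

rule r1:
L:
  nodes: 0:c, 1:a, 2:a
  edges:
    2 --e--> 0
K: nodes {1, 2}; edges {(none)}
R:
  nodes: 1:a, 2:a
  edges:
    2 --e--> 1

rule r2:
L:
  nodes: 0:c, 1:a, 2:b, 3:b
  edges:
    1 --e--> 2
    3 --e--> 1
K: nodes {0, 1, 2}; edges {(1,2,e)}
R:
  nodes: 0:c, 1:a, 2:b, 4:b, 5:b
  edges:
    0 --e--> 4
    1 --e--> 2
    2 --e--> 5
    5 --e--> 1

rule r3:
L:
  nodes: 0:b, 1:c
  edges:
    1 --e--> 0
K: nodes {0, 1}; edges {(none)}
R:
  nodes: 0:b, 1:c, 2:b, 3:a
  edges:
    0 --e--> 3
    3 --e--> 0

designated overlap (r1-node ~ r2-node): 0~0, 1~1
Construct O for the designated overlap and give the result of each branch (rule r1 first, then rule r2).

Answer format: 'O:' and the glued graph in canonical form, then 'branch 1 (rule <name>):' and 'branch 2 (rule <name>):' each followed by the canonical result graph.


O:
nodes: 0:c, 1:a, 2:a, 3:b, 4:b
edges: (1,3,e); (2,0,e); (4,1,e)
branch 1 (rule r1):
nodes: 1:a, 2:a, 3:b, 4:b
edges: (1,3,e); (2,1,e); (4,1,e)
branch 2 (rule r2):
nodes: 0:c, 1:a, 2:a, 3:b, 5:b, 6:b
edges: (0,5,e); (1,3,e); (2,0,e); (3,6,e); (6,1,e)


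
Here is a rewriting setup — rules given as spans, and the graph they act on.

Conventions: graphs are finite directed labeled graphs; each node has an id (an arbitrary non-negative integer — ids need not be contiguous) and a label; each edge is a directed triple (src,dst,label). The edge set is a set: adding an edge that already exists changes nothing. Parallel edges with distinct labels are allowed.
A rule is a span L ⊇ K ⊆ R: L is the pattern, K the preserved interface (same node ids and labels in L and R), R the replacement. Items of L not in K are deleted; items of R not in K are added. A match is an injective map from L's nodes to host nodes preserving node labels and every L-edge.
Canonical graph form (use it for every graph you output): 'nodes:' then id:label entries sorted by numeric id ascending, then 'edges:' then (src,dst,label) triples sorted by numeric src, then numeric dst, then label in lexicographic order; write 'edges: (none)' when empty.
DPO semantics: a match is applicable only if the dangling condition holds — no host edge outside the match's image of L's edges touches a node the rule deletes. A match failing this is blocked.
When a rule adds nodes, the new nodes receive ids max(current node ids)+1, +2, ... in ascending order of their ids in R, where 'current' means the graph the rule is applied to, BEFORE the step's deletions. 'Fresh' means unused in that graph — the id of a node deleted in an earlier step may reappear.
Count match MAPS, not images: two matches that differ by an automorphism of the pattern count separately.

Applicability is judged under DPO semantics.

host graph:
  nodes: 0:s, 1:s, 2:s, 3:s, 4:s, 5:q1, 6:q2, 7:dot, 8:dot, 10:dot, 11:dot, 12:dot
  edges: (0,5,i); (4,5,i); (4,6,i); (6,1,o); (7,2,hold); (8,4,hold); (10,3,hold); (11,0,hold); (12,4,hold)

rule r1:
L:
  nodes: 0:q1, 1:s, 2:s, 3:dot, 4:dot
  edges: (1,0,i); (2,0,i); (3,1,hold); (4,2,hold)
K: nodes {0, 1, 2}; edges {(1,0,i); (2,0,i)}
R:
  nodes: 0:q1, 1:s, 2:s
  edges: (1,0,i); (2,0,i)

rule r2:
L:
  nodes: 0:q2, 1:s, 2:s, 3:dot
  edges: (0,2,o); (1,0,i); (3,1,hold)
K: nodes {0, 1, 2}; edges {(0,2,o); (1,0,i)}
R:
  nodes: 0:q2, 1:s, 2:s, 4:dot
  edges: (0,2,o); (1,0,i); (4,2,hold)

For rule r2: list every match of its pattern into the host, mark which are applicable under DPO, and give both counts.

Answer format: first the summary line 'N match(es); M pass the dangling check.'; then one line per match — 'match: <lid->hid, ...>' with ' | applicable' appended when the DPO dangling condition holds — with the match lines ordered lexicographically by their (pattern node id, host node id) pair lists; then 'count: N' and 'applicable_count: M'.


2 match(es); 2 pass the dangling check.
match: 0->6, 1->4, 2->1, 3->8 | applicable
match: 0->6, 1->4, 2->1, 3->12 | applicable
count: 2
applicable_count: 2


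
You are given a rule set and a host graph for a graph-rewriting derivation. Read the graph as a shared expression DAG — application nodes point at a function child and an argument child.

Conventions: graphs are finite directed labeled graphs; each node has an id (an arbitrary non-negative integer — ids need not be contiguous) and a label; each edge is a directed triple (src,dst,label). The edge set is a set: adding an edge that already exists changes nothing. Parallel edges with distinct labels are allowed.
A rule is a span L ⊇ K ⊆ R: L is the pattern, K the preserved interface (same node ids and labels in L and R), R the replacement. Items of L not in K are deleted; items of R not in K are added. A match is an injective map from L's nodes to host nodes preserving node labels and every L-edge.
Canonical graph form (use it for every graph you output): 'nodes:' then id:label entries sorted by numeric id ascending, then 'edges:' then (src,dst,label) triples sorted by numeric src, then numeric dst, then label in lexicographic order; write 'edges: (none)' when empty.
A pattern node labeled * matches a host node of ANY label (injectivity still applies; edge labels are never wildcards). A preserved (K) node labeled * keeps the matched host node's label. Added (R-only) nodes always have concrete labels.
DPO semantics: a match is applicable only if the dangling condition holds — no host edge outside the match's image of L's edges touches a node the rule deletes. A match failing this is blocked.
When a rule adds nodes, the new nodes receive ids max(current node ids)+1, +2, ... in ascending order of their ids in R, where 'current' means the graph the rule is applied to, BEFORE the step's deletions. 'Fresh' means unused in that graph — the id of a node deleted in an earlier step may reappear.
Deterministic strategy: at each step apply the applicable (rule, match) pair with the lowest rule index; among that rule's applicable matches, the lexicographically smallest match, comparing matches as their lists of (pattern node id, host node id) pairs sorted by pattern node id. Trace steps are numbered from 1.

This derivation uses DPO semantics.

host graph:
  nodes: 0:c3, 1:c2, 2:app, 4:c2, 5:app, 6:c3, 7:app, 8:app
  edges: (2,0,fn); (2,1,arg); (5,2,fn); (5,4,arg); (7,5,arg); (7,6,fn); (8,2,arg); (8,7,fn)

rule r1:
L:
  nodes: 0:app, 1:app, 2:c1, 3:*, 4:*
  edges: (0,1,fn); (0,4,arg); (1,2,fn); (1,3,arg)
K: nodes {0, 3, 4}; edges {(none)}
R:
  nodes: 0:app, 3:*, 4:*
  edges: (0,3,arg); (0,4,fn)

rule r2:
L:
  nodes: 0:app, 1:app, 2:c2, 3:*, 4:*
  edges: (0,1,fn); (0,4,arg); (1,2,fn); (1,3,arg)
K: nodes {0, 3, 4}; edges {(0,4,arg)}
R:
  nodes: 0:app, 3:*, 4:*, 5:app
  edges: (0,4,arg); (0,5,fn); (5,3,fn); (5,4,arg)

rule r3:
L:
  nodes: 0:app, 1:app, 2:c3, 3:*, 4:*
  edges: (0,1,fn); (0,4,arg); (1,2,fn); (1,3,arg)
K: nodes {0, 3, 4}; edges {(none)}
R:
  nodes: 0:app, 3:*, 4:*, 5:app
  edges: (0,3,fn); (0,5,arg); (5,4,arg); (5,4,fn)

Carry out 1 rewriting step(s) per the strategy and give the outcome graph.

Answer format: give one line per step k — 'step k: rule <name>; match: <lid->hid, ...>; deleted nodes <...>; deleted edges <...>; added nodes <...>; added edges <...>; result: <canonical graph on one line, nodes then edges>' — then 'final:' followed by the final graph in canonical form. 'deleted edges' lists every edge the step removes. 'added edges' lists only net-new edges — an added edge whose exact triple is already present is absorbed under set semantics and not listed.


step 1: rule r3; match: 0->8, 1->7, 2->6, 3->5, 4->2; deleted nodes 6, 7; deleted edges (7,5,arg); (7,6,fn); (8,2,arg); (8,7,fn); added nodes 9; added edges (8,5,fn); (8,9,arg); (9,2,arg); (9,2,fn); result: nodes: 0:c3, 1:c2, 2:app, 4:c2, 5:app, 8:app, 9:app edges: (2,0,fn); (2,1,arg); (5,2,fn); (5,4,arg); (8,5,fn); (8,9,arg); (9,2,arg); (9,2,fn)
final:
nodes: 0:c3, 1:c2, 2:app, 4:c2, 5:app, 8:app, 9:app
edges: (2,0,fn); (2,1,arg); (5,2,fn); (5,4,arg); (8,5,fn); (8,9,arg); (9,2,arg); (9,2,fn)


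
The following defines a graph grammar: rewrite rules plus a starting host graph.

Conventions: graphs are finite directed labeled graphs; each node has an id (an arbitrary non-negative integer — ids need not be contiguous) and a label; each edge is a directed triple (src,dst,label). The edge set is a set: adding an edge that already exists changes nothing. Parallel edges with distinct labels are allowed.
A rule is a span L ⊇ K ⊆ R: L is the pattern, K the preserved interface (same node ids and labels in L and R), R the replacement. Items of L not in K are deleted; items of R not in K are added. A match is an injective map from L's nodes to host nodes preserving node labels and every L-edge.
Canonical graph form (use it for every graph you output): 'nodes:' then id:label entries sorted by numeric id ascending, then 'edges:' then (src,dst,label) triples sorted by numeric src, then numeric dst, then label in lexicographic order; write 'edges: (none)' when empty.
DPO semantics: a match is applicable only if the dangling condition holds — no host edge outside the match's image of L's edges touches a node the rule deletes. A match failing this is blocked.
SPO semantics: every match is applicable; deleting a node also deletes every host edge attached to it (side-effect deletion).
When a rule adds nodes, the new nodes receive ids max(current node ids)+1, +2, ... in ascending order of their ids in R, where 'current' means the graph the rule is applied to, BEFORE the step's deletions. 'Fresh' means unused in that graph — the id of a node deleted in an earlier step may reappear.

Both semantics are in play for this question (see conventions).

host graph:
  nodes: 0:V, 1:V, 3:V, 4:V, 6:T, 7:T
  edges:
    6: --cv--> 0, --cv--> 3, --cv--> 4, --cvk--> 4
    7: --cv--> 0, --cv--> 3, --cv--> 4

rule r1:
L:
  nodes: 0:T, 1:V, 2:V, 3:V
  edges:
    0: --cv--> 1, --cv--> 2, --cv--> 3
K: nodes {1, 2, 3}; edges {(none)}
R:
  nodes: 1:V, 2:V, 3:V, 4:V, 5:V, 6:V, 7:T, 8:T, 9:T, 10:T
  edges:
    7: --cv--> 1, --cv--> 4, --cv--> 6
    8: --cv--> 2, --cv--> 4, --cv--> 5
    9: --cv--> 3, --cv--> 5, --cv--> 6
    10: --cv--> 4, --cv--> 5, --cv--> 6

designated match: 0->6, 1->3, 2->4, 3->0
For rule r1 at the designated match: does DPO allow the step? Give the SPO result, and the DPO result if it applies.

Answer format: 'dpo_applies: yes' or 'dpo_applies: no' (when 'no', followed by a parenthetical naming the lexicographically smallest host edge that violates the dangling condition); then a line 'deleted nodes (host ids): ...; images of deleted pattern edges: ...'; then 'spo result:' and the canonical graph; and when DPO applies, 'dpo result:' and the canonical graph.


dpo_applies: no
(the rule deletes node 6, which keeps host edge (6,4,cvk) outside the match image — the dangling condition fails, DPO blocks; SPO proceeds and side-deletes such edges)
deleted nodes (host ids): 6; images of deleted pattern edges: (6,0,cv); (6,3,cv); (6,4,cv)
spo result:
nodes: 0:V, 1:V, 3:V, 4:V, 7:T, 8:V, 9:V, 10:V, 11:T, 12:T, 13:T, 14:T
edges: (7,0,cv); (7,3,cv); (7,4,cv); (11,3,cv); (11,8,cv); (11,10,cv); (12,4,cv); (12,8,cv); (12,9,cv); (13,0,cv); (13,9,cv); (13,10,cv); (14,8,cv); (14,9,cv); (14,10,cv)


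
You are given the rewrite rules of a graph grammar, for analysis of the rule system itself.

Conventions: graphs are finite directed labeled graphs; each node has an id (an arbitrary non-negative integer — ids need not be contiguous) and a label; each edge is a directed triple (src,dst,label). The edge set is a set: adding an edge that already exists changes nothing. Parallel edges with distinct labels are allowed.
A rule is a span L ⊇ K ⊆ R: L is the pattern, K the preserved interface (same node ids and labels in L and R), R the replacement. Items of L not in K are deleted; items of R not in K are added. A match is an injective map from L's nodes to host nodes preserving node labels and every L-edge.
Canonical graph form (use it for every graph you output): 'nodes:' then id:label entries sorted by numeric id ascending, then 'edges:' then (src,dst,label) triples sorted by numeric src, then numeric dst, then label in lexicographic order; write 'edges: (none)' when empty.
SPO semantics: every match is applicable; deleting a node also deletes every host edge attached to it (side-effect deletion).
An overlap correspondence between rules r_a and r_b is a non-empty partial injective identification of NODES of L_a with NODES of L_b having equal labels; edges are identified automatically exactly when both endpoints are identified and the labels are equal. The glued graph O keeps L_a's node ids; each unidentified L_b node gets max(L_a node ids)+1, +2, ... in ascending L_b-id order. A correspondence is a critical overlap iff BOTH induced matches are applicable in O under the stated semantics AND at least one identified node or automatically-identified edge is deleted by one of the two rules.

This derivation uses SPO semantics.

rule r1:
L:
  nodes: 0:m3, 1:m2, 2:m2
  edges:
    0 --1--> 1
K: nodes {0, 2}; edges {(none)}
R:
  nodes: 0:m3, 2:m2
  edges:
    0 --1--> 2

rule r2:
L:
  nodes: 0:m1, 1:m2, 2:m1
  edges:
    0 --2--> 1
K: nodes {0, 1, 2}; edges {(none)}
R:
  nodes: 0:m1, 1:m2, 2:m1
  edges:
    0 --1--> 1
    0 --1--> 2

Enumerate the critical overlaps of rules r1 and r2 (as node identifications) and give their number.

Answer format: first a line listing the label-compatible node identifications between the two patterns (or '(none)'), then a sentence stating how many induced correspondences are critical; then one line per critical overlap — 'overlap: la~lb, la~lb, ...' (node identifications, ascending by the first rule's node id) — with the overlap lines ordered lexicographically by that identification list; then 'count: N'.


label-compatible node identifications between L(r1) and L(r2): 1~1, 2~1
1 of the induced correspondences is a critical overlap of r1 and r2.
overlap: 1~1
count: 1


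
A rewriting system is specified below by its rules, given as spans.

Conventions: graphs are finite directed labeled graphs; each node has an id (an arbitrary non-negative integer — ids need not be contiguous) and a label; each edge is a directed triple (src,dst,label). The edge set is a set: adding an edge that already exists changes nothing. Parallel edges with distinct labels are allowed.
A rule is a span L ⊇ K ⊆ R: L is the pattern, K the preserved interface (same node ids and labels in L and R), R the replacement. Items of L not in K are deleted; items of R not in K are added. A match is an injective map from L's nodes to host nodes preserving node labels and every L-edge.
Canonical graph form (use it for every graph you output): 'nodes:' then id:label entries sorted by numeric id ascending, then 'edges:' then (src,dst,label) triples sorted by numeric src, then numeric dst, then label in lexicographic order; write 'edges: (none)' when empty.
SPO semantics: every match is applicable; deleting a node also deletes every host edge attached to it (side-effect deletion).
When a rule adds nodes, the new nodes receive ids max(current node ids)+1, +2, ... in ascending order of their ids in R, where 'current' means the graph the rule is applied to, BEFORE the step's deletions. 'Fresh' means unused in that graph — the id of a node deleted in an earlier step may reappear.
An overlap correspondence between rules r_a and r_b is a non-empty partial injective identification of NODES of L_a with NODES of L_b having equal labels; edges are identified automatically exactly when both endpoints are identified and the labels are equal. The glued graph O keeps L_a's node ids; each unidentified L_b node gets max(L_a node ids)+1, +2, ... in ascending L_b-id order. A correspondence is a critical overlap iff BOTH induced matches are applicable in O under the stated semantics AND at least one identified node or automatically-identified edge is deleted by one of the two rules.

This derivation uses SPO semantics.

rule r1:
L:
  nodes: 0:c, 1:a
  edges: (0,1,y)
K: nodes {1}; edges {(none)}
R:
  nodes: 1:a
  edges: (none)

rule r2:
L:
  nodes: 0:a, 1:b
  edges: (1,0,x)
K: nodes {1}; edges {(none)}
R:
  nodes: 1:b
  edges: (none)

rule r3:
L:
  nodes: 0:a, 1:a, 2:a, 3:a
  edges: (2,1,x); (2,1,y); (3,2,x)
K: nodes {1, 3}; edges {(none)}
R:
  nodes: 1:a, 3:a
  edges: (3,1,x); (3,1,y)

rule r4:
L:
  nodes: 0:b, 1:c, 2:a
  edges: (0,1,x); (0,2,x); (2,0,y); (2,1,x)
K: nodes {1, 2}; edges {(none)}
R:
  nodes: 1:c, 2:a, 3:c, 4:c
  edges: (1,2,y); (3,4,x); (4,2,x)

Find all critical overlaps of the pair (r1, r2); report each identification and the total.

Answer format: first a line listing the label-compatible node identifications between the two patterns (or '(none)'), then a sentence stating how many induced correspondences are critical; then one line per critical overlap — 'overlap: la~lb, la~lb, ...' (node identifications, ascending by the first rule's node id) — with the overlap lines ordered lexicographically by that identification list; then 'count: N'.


label-compatible node identifications between L(r1) and L(r2): 1~0
1 of the induced correspondences is a critical overlap of r1 and r2.
overlap: 1~0
count: 1
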